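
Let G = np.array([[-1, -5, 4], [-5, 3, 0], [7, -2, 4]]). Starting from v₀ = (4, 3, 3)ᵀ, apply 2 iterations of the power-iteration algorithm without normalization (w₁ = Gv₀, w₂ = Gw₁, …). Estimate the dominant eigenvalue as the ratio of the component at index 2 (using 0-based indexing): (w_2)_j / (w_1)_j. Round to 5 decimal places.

3.20588

w1 = Gv₀ = (-7, -11, 34)
w2 = Gw1 = (198, 2, 109)
Ratio at component: 109 / 34 = 3.20588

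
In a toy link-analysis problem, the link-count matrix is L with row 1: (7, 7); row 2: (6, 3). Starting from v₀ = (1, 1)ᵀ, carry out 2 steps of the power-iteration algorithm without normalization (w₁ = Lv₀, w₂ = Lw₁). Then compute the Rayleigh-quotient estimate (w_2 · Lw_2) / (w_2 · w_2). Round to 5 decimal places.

w1 = Lv₀ = (14, 9)
w2 = Lw1 = (161, 111)
Lw2 = (1904, 1299)
w2·Lw2 = 161·1904 + 111·1299 = 450733; w2·w2 = 161·161 + 111·111 = 38242
λ ≈ 450733/38242 = 11.78633

λ ≈ 11.78633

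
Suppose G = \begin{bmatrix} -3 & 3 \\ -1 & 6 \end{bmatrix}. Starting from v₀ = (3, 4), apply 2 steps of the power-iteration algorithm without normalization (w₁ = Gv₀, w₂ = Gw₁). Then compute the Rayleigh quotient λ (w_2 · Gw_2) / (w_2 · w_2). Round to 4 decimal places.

w1 = Gv₀ = (3, 21)
w2 = Gw1 = (54, 123)
Gw2 = (207, 684)
w2·Gw2 = 54·207 + 123·684 = 95310; w2·w2 = 54·54 + 123·123 = 18045
λ ≈ 95310/18045 = 5.2818

λ ≈ 5.2818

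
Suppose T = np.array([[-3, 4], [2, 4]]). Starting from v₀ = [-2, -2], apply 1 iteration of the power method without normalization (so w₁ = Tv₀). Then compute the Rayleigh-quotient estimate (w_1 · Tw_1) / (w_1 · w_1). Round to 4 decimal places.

w1 = Tv₀ = ((-3)·(-2) + 4·(-2); 2·(-2) + 4·(-2)) = (-2, -12)
Tw1 = (-42, -52)
w1·Tw1 = (-2)·(-42) + (-12)·(-52) = 708; w1·w1 = (-2)·(-2) + (-12)·(-12) = 148
λ ≈ 708/148 = 4.7838

λ ≈ 4.7838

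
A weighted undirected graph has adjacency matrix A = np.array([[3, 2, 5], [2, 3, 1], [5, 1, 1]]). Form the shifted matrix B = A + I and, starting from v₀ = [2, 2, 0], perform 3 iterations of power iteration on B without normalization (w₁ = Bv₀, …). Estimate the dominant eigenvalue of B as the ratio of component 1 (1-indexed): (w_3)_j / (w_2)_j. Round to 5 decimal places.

8.90909

B = A + I has rows (4, 2, 5); (2, 4, 1); (5, 1, 2)
w1 = Bv₀ = (12, 12, 12)
w2 = Bw1 = (132, 84, 96)
w3 = Bw2 = (1176, 696, 936)
Ratio: 1176/132 = 8.90909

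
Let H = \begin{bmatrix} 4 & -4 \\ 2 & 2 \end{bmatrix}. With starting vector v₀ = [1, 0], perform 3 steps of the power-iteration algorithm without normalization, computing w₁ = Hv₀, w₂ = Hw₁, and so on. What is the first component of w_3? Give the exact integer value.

w1 = Hv₀ = (4·1 + (-4)·0; 2·1 + 2·0) = (4, 2)
w2 = Hw1 = (4·4 + (-4)·2; 2·4 + 2·2) = (8, 12)
w3 = Hw2 = (-16, 40)
The requested component of w3 is -16.

-16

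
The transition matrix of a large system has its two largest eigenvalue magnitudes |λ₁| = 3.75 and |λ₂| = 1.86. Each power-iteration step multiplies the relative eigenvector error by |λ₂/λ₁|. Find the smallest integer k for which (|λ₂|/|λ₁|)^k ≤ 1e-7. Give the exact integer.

|λ₂/λ₁| = 1.86/3.75 = 0.49600
Need k ≥ ln(1e-7) / ln(0.49600) = -16.1181 / -0.7012 ≈ 22.987
Smallest integer k satisfying the bound: 23

23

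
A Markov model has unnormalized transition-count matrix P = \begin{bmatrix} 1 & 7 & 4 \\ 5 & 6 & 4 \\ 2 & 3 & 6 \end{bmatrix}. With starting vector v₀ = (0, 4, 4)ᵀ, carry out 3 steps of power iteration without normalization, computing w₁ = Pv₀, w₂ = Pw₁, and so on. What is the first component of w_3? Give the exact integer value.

w1 = Pv₀ = (44, 40, 36)
w2 = Pw1 = (468, 604, 424)
w3 = Pw2 = (6392, 7660, 5292)
The requested component of w3 is 6392.

6392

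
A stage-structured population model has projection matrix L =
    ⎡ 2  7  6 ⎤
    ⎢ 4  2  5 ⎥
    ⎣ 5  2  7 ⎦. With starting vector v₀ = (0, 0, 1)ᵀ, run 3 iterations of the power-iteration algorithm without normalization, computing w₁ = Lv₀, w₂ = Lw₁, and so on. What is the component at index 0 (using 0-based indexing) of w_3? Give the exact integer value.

w1 = Lv₀ = (2·0 + 7·0 + 6·1; 4·0 + 2·0 + 5·1; 5·0 + 2·0 + 7·1) = (6, 5, 7)
w2 = Lw1 = (2·6 + 7·5 + 6·7; 4·6 + 2·5 + 5·7; 5·6 + 2·5 + 7·7) = (89, 69, 89)
w3 = Lw2 = (1195, 939, 1206)
The requested component of w3 is 1195.

1195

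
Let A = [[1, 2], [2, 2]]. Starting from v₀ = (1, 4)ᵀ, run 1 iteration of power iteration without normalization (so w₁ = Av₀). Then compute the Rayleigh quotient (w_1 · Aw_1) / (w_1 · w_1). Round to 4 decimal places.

λ ≈ 3.5414

w1 = Av₀ = (9, 10)
Aw1 = (29, 38)
w1·Aw1 = 9·29 + 10·38 = 641; w1·w1 = 9·9 + 10·10 = 181
λ ≈ 641/181 = 3.5414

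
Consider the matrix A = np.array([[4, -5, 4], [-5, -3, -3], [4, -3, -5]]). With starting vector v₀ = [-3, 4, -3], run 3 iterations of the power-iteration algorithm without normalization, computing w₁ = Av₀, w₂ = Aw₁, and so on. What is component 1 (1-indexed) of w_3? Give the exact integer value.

-2811

w1 = Av₀ = (4·(-3) + (-5)·4 + 4·(-3); (-5)·(-3) + (-3)·4 + (-3)·(-3); 4·(-3) + (-3)·4 + (-5)·(-3)) = (-44, 12, -9)
w2 = Aw1 = (4·(-44) + (-5)·12 + 4·(-9); (-5)·(-44) + (-3)·12 + (-3)·(-9); 4·(-44) + (-3)·12 + (-5)·(-9)) = (-272, 211, -167)
w3 = Aw2 = (-2811, 1228, -886)
The requested component of w3 is -2811.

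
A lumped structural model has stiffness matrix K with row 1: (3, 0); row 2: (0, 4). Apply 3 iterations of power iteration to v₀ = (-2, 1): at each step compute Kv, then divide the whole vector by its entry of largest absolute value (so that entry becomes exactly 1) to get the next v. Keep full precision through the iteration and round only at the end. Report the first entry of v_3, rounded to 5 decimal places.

Kv0 = (-6.000000, 4.000000); divide by -6.000000 → v1 = (1.000000, -0.666667)
Kv1 = (3.000000, -2.666667); divide by 3.000000 → v2 = (1.000000, -0.888889)
Kv2 = (3.000000, -3.555556); divide by -3.555556 → v3 = (-0.843750, 1.000000)
Requested entry of v3: -54/64 = -0.84375

-0.84375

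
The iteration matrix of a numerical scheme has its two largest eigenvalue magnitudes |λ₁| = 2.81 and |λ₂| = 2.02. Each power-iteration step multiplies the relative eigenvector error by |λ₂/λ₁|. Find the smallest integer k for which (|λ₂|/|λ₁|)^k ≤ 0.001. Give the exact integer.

|λ₂/λ₁| = 2.02/2.81 = 0.71886
Need k ≥ ln(0.001) / ln(0.71886) = -6.9078 / -0.3301 ≈ 20.927
Smallest integer k satisfying the bound: 21

21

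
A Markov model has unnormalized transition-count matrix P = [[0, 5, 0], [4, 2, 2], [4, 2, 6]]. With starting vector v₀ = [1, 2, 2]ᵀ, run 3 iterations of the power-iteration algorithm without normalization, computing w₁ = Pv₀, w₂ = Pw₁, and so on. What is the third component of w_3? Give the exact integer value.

w1 = Pv₀ = (10, 12, 20)
w2 = Pw1 = (60, 104, 184)
w3 = Pw2 = (520, 816, 1552)
The requested component of w3 is 1552.

1552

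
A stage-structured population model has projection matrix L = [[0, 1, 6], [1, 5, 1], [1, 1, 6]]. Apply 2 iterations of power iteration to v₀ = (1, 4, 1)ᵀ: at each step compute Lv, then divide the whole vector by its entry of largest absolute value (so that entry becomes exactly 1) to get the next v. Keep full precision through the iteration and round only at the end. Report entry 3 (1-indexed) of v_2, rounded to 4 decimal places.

0.7481

Lv0 = (10.00000, 22.00000, 11.00000); divide by 22.00000 → v1 = (0.45455, 1.00000, 0.50000)
Lv1 = (4.00000, 5.95455, 4.45455); divide by 5.95455 → v2 = (0.67176, 1.00000, 0.74809)
Requested entry of v2: 98/131 = 0.7481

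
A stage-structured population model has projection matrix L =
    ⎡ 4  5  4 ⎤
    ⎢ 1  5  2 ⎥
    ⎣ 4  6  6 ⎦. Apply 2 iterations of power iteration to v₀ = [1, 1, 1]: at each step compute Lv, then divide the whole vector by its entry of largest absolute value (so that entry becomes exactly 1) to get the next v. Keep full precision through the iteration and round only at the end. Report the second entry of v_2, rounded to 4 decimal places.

Lv0 = (13.00000, 8.00000, 16.00000); divide by 16.00000 → v1 = (0.81250, 0.50000, 1.00000)
Lv1 = (9.75000, 5.31250, 12.25000); divide by 12.25000 → v2 = (0.79592, 0.43367, 1.00000)
Requested entry of v2: 85/196 = 0.4337

0.4337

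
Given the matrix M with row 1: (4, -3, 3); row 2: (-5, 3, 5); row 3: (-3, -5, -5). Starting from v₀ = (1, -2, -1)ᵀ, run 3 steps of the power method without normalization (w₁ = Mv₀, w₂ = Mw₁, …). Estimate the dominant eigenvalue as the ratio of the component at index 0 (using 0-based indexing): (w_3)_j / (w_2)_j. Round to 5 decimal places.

λ ≈ 4.58929

w1 = Mv₀ = (4·1 + (-3)·(-2) + 3·(-1); (-5)·1 + 3·(-2) + 5·(-1); (-3)·1 + (-5)·(-2) + (-5)·(-1)) = (7, -16, 12)
w2 = Mw1 = (4·7 + (-3)·(-16) + 3·12; (-5)·7 + 3·(-16) + 5·12; (-3)·7 + (-5)·(-16) + (-5)·12) = (112, -23, -1)
w3 = Mw2 = (514, -634, -216)
Ratio at component: 514 / 112 = 4.58929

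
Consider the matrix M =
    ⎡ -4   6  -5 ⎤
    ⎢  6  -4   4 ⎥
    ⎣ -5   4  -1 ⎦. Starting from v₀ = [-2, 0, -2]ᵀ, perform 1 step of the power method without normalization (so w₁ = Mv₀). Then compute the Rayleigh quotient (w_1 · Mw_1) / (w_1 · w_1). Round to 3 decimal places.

w1 = Mv₀ = ((-4)·(-2) + 6·0 + (-5)·(-2); 6·(-2) + (-4)·0 + 4·(-2); (-5)·(-2) + 4·0 + (-1)·(-2)) = (18, -20, 12)
Mw1 = (-252, 236, -182)
w1·Mw1 = 18·(-252) + (-20)·236 + 12·(-182) = -11440; w1·w1 = 18·18 + (-20)·(-20) + 12·12 = 868
λ ≈ -11440/868 = -13.180

-13.180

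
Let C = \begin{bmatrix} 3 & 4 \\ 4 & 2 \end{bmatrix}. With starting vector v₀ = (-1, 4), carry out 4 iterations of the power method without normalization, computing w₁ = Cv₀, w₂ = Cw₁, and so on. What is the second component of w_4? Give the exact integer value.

2300

w1 = Cv₀ = (3·(-1) + 4·4; 4·(-1) + 2·4) = (13, 4)
w2 = Cw1 = (3·13 + 4·4; 4·13 + 2·4) = (55, 60)
w3 = Cw2 = (405, 340)
w4 = Cw3 = (2575, 2300)
The requested component of w4 is 2300.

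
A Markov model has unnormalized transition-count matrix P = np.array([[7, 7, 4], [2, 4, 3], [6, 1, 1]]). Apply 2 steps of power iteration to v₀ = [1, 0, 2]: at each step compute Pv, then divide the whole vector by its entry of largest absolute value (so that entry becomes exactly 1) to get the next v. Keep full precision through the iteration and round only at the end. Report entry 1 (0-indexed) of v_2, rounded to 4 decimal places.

Pv0 = (15.00000, 8.00000, 8.00000); divide by 15.00000 → v1 = (1.00000, 0.53333, 0.53333)
Pv1 = (12.86667, 5.73333, 7.06667); divide by 12.86667 → v2 = (1.00000, 0.44560, 0.54922)
Requested entry of v2: 86/193 = 0.4456

0.4456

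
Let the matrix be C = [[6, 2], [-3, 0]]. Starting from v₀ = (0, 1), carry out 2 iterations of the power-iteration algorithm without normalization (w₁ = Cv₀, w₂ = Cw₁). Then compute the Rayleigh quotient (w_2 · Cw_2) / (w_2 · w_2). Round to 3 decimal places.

λ ≈ 5.200

w1 = Cv₀ = (6·0 + 2·1; (-3)·0 + 0·1) = (2, 0)
w2 = Cw1 = (6·2 + 2·0; (-3)·2 + 0·0) = (12, -6)
Cw2 = (60, -36)
w2·Cw2 = 12·60 + (-6)·(-36) = 936; w2·w2 = 12·12 + (-6)·(-6) = 180
λ ≈ 936/180 = 5.200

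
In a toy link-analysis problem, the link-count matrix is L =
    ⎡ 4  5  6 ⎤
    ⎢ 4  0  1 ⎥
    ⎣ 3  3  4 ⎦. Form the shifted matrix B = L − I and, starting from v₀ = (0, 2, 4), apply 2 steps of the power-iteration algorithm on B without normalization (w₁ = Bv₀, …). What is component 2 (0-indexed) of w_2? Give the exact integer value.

B = L − I has rows (3, 5, 6); (4, -1, 1); (3, 3, 3)
w1 = Bv₀ = (34, 2, 18)
w2 = Bw1 = (220, 152, 162)
Requested component of w2: 162

162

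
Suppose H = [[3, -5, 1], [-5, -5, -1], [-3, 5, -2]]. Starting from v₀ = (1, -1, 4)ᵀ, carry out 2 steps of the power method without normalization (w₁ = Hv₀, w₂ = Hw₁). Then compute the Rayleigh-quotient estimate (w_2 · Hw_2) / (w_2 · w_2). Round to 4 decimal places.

w1 = Hv₀ = (3·1 + (-5)·(-1) + 1·4; (-5)·1 + (-5)·(-1) + (-1)·4; (-3)·1 + 5·(-1) + (-2)·4) = (12, -4, -16)
w2 = Hw1 = (3·12 + (-5)·(-4) + 1·(-16); (-5)·12 + (-5)·(-4) + (-1)·(-16); (-3)·12 + 5·(-4) + (-2)·(-16)) = (40, -24, -24)
Hw2 = (216, -56, -192)
w2·Hw2 = 40·216 + (-24)·(-56) + (-24)·(-192) = 14592; w2·w2 = 40·40 + (-24)·(-24) + (-24)·(-24) = 2752
λ ≈ 14592/2752 = 5.3023

5.3023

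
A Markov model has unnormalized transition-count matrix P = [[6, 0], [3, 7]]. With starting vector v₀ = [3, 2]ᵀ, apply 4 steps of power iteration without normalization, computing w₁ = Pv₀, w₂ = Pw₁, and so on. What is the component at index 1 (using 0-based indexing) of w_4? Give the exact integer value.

14747

w1 = Pv₀ = (6·3 + 0·2; 3·3 + 7·2) = (18, 23)
w2 = Pw1 = (6·18 + 0·23; 3·18 + 7·23) = (108, 215)
w3 = Pw2 = (648, 1829)
w4 = Pw3 = (3888, 14747)
The requested component of w4 is 14747.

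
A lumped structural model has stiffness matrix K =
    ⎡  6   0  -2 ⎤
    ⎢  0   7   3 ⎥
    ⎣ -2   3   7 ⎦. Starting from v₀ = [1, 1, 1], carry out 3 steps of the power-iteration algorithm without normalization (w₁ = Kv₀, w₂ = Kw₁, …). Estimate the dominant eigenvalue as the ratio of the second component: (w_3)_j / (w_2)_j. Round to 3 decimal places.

w1 = Kv₀ = (4, 10, 8)
w2 = Kw1 = (8, 94, 78)
w3 = Kw2 = (-108, 892, 812)
Ratio at component: 892 / 94 = 9.489

9.489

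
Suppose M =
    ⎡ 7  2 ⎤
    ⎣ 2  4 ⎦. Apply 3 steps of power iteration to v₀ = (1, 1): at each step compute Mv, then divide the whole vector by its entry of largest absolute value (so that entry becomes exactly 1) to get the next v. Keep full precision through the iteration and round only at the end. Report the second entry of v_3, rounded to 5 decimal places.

0.52217

Mv0 = (9.000000, 6.000000); divide by 9.000000 → v1 = (1.000000, 0.666667)
Mv1 = (8.333333, 4.666667); divide by 8.333333 → v2 = (1.000000, 0.560000)
Mv2 = (8.120000, 4.240000); divide by 8.120000 → v3 = (1.000000, 0.522167)
Requested entry of v3: 318/609 = 0.52217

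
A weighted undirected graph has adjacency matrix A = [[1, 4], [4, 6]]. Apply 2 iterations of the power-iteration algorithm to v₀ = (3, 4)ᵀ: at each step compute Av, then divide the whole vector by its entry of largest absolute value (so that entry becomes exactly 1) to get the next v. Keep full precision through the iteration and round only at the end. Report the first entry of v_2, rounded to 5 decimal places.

Av0 = (19.000000, 36.000000); divide by 36.000000 → v1 = (0.527778, 1.000000)
Av1 = (4.527778, 8.111111); divide by 8.111111 → v2 = (0.558219, 1.000000)
Requested entry of v2: 163/292 = 0.55822

0.55822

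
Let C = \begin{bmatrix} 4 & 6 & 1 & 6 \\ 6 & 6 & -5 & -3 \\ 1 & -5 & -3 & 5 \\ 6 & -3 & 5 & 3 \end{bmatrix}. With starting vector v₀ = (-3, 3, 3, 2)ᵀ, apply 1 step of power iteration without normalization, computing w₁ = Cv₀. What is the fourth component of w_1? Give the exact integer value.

-6

w1 = Cv₀ = (21, -21, -17, -6)
The requested component of w1 is -6.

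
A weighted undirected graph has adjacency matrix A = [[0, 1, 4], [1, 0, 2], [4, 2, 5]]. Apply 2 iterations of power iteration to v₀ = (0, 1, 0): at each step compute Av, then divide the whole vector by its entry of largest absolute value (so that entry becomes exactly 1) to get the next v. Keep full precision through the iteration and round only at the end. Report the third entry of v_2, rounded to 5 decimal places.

1.00000

Av0 = (1.000000, 0.000000, 2.000000); divide by 2.000000 → v1 = (0.500000, 0.000000, 1.000000)
Av1 = (4.000000, 2.500000, 7.000000); divide by 7.000000 → v2 = (0.571429, 0.357143, 1.000000)
Requested entry of v2: 14/14 = 1.00000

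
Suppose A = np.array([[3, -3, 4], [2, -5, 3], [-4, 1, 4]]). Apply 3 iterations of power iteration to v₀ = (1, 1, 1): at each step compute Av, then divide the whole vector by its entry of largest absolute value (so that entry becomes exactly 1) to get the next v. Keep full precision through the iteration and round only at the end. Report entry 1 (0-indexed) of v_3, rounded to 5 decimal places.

Av0 = (4.000000, 0.000000, 1.000000); divide by 4.000000 → v1 = (1.000000, 0.000000, 0.250000)
Av1 = (4.000000, 2.750000, -3.000000); divide by 4.000000 → v2 = (1.000000, 0.687500, -0.750000)
Av2 = (-2.062500, -3.687500, -6.312500); divide by -6.312500 → v3 = (0.326733, 0.584158, 1.000000)
Requested entry of v3: -59/-101 = 0.58416

0.58416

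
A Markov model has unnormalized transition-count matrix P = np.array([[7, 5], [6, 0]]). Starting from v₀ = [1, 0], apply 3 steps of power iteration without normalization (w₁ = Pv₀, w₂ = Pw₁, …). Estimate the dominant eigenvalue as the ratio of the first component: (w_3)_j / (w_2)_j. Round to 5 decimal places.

9.65823

w1 = Pv₀ = (7·1 + 5·0; 6·1 + 0·0) = (7, 6)
w2 = Pw1 = (7·7 + 5·6; 6·7 + 0·6) = (79, 42)
w3 = Pw2 = (763, 474)
Ratio at component: 763 / 79 = 9.65823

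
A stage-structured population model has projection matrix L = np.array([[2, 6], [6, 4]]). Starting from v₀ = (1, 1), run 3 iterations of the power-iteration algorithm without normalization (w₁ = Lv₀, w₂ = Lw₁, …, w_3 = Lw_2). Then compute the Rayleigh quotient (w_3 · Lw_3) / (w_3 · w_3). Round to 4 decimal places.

9.0826

w1 = Lv₀ = (2·1 + 6·1; 6·1 + 4·1) = (8, 10)
w2 = Lw1 = (2·8 + 6·10; 6·8 + 4·10) = (76, 88)
w3 = Lw2 = (680, 808)
Lw3 = (6208, 7312)
w3·Lw3 = 680·6208 + 808·7312 = 10129536; w3·w3 = 680·680 + 808·808 = 1115264
λ ≈ 10129536/1115264 = 9.0826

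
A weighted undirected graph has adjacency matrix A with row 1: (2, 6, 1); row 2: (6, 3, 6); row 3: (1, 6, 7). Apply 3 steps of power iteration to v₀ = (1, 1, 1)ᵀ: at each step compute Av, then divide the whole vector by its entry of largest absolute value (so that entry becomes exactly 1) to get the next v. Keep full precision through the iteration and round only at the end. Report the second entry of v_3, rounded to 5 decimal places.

Av0 = (9.000000, 15.000000, 14.000000); divide by 15.000000 → v1 = (0.600000, 1.000000, 0.933333)
Av1 = (8.133333, 12.200000, 13.133333); divide by 13.133333 → v2 = (0.619289, 0.928934, 1.000000)
Av2 = (7.812183, 12.502538, 13.192893); divide by 13.192893 → v3 = (0.592151, 0.947672, 1.000000)
Requested entry of v3: 2463/2599 = 0.94767

0.94767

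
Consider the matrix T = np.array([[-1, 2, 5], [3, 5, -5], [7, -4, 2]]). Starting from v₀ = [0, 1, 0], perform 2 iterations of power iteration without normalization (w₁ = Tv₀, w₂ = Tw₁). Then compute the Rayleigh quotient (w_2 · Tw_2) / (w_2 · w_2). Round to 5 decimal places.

w1 = Tv₀ = ((-1)·0 + 2·1 + 5·0; 3·0 + 5·1 + (-5)·0; 7·0 + (-4)·1 + 2·0) = (2, 5, -4)
w2 = Tw1 = ((-1)·2 + 2·5 + 5·(-4); 3·2 + 5·5 + (-5)·(-4); 7·2 + (-4)·5 + 2·(-4)) = (-12, 51, -14)
Tw2 = (44, 289, -316)
w2·Tw2 = (-12)·44 + 51·289 + (-14)·(-316) = 18635; w2·w2 = (-12)·(-12) + 51·51 + (-14)·(-14) = 2941
λ ≈ 18635/2941 = 6.33628

6.33628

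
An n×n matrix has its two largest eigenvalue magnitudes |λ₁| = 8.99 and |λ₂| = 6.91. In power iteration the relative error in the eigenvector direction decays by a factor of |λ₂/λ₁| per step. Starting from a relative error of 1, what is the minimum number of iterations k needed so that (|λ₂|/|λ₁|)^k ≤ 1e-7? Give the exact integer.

|λ₂/λ₁| = 6.91/8.99 = 0.76863
Need k ≥ ln(1e-7) / ln(0.76863) = -16.1181 / -0.2631 ≈ 61.252
Smallest integer k satisfying the bound: 62

62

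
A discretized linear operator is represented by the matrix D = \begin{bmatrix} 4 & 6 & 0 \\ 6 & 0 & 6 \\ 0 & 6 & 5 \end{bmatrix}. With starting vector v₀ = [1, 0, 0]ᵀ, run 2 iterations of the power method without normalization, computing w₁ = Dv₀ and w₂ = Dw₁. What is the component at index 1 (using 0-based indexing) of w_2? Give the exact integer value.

24

w1 = Dv₀ = (4·1 + 6·0 + 0·0; 6·1 + 0·0 + 6·0; 0·1 + 6·0 + 5·0) = (4, 6, 0)
w2 = Dw1 = (4·4 + 6·6 + 0·0; 6·4 + 0·6 + 6·0; 0·4 + 6·6 + 5·0) = (52, 24, 36)
The requested component of w2 is 24.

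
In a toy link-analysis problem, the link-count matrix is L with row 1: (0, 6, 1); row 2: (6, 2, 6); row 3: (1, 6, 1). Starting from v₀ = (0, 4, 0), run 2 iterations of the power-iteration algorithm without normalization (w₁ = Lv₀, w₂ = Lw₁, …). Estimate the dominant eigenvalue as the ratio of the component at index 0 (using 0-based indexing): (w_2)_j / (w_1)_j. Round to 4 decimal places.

λ ≈ 3.0000

w1 = Lv₀ = (0·0 + 6·4 + 1·0; 6·0 + 2·4 + 6·0; 1·0 + 6·4 + 1·0) = (24, 8, 24)
w2 = Lw1 = (0·24 + 6·8 + 1·24; 6·24 + 2·8 + 6·24; 1·24 + 6·8 + 1·24) = (72, 304, 96)
Ratio at component: 72 / 24 = 3.0000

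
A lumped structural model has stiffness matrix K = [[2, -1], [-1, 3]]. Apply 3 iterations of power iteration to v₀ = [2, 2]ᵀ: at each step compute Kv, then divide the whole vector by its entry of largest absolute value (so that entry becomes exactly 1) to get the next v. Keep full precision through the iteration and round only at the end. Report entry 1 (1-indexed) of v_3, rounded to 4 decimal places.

Kv0 = (2.00000, 4.00000); divide by 4.00000 → v1 = (0.50000, 1.00000)
Kv1 = (0.00000, 2.50000); divide by 2.50000 → v2 = (0.00000, 1.00000)
Kv2 = (-1.00000, 3.00000); divide by 3.00000 → v3 = (-0.33333, 1.00000)
Requested entry of v3: -10/30 = -0.3333

-0.3333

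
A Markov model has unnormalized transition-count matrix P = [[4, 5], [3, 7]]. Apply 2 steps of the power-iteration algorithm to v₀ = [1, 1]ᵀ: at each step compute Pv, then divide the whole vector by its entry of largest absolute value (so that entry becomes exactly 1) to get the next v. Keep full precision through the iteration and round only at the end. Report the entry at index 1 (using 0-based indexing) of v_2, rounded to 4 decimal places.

1.0000

Pv0 = (9.00000, 10.00000); divide by 10.00000 → v1 = (0.90000, 1.00000)
Pv1 = (8.60000, 9.70000); divide by 9.70000 → v2 = (0.88660, 1.00000)
Requested entry of v2: 97/97 = 1.0000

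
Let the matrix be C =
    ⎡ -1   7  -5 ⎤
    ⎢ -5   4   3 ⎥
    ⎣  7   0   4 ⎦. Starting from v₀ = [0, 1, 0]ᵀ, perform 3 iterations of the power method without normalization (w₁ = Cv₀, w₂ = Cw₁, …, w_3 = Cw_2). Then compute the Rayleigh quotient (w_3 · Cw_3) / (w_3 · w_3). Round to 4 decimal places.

w1 = Cv₀ = ((-1)·0 + 7·1 + (-5)·0; (-5)·0 + 4·1 + 3·0; 7·0 + 0·1 + 4·0) = (7, 4, 0)
w2 = Cw1 = ((-1)·7 + 7·4 + (-5)·0; (-5)·7 + 4·4 + 3·0; 7·7 + 0·4 + 4·0) = (21, -19, 49)
w3 = Cw2 = (-399, -34, 343)
Cw3 = (-1554, 2888, -1421)
w3·Cw3 = (-399)·(-1554) + (-34)·2888 + 343·(-1421) = 34451; w3·w3 = (-399)·(-399) + (-34)·(-34) + 343·343 = 278006
λ ≈ 34451/278006 = 0.1239

0.1239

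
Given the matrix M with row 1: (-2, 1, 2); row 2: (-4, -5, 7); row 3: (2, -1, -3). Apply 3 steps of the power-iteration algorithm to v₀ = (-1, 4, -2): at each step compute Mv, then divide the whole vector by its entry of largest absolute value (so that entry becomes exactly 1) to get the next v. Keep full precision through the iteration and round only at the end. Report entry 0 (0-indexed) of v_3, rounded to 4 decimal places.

Mv0 = (2.00000, -30.00000, 0.00000); divide by -30.00000 → v1 = (-0.06667, 1.00000, 0.00000)
Mv1 = (1.13333, -4.73333, -1.13333); divide by -4.73333 → v2 = (-0.23944, 1.00000, 0.23944)
Mv2 = (1.95775, -2.36620, -2.19718); divide by -2.36620 → v3 = (-0.82738, 1.00000, 0.92857)
Requested entry of v3: 278/-336 = -0.8274

-0.8274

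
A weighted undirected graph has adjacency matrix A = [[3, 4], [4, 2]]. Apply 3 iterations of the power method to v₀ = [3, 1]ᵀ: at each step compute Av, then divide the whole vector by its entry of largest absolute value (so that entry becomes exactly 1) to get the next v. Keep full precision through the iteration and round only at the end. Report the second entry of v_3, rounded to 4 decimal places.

0.8926

Av0 = (13.00000, 14.00000); divide by 14.00000 → v1 = (0.92857, 1.00000)
Av1 = (6.78571, 5.71429); divide by 6.78571 → v2 = (1.00000, 0.84211)
Av2 = (6.36842, 5.68421); divide by 6.36842 → v3 = (1.00000, 0.89256)
Requested entry of v3: 540/605 = 0.8926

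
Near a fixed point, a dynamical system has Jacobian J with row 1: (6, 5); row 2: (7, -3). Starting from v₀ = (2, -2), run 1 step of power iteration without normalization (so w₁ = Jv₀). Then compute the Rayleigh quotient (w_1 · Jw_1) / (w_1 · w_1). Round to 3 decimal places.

w1 = Jv₀ = (6·2 + 5·(-2); 7·2 + (-3)·(-2)) = (2, 20)
Jw1 = (112, -46)
w1·Jw1 = 2·112 + 20·(-46) = -696; w1·w1 = 2·2 + 20·20 = 404
λ ≈ -696/404 = -1.723

λ ≈ -1.723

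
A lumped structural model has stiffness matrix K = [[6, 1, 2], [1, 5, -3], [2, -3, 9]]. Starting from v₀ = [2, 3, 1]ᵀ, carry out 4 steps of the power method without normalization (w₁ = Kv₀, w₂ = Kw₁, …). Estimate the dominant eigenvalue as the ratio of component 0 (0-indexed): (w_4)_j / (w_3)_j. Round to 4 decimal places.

w1 = Kv₀ = (6·2 + 1·3 + 2·1; 1·2 + 5·3 + (-3)·1; 2·2 + (-3)·3 + 9·1) = (17, 14, 4)
w2 = Kw1 = (6·17 + 1·14 + 2·4; 1·17 + 5·14 + (-3)·4; 2·17 + (-3)·14 + 9·4) = (124, 75, 28)
w3 = Kw2 = (875, 415, 275)
w4 = Kw3 = (6215, 2125, 2980)
Ratio at component: 6215 / 875 = 7.1029

7.1029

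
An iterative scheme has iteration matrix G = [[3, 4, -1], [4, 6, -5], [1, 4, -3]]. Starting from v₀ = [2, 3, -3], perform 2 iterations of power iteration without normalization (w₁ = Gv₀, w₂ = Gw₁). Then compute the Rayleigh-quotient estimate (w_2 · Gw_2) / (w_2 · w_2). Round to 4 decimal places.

6.7896

w1 = Gv₀ = (3·2 + 4·3 + (-1)·(-3); 4·2 + 6·3 + (-5)·(-3); 1·2 + 4·3 + (-3)·(-3)) = (21, 41, 23)
w2 = Gw1 = (3·21 + 4·41 + (-1)·23; 4·21 + 6·41 + (-5)·23; 1·21 + 4·41 + (-3)·23) = (204, 215, 116)
Gw2 = (1356, 1526, 716)
w2·Gw2 = 204·1356 + 215·1526 + 116·716 = 687770; w2·w2 = 204·204 + 215·215 + 116·116 = 101297
λ ≈ 687770/101297 = 6.7896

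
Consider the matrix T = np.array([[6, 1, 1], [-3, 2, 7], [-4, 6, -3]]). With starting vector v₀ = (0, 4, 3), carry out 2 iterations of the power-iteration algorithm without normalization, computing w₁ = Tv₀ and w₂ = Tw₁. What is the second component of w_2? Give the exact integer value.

142

w1 = Tv₀ = (7, 29, 15)
w2 = Tw1 = (86, 142, 101)
The requested component of w2 is 142.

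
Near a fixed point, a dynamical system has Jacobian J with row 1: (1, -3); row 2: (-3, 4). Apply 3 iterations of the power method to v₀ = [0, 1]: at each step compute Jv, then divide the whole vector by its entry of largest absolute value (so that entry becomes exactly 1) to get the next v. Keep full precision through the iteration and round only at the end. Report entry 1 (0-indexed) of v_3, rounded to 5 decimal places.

Jv0 = (-3.000000, 4.000000); divide by 4.000000 → v1 = (-0.750000, 1.000000)
Jv1 = (-3.750000, 6.250000); divide by 6.250000 → v2 = (-0.600000, 1.000000)
Jv2 = (-3.600000, 5.800000); divide by 5.800000 → v3 = (-0.620690, 1.000000)
Requested entry of v3: 145/145 = 1.00000

1.00000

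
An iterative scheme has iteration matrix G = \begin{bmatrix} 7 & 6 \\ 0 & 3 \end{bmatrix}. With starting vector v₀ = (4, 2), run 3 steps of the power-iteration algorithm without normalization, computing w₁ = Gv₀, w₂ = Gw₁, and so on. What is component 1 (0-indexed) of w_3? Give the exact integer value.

w1 = Gv₀ = (40, 6)
w2 = Gw1 = (316, 18)
w3 = Gw2 = (2320, 54)
The requested component of w3 is 54.

54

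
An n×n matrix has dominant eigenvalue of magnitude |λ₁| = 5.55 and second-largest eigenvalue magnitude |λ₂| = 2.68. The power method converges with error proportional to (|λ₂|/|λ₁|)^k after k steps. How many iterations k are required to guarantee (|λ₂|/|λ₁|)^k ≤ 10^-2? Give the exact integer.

7

|λ₂/λ₁| = 2.68/5.55 = 0.48288
Need k ≥ ln(10^-2) / ln(0.48288) = -4.6052 / -0.7280 ≈ 6.326
Smallest integer k satisfying the bound: 7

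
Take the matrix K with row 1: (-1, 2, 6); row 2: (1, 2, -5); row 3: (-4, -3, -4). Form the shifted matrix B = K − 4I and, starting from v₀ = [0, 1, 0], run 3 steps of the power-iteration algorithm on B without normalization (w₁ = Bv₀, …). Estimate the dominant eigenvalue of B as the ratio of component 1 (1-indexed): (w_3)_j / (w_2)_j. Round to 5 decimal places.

-10.43750

B = K − 4I has rows (-5, 2, 6); (1, -2, -5); (-4, -3, -8)
w1 = Bv₀ = (2, -2, -3)
w2 = Bw1 = (-32, 21, 22)
w3 = Bw2 = (334, -184, -111)
Ratio: 334/-32 = -10.43750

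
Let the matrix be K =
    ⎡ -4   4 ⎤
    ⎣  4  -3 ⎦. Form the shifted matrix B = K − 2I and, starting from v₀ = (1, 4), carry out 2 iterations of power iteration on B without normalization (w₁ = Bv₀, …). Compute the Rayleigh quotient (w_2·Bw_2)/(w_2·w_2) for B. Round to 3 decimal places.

B = K − 2I has rows (-6, 4); (4, -5)
w1 = Bv₀ = ((-6)·1 + 4·4; 4·1 + (-5)·4) = (10, -16)
w2 = Bw1 = ((-6)·10 + 4·(-16); 4·10 + (-5)·(-16)) = (-124, 120)
Bw2 = (1224, -1096)
w2·Bw2 = -283296; w2·w2 = 29776; μ ≈ -283296/29776 = -9.514

μ ≈ -9.514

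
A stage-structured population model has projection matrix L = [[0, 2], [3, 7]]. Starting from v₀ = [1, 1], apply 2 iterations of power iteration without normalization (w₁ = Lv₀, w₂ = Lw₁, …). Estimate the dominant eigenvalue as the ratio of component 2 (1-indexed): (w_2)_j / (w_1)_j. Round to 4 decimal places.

7.6000

w1 = Lv₀ = (0·1 + 2·1; 3·1 + 7·1) = (2, 10)
w2 = Lw1 = (0·2 + 2·10; 3·2 + 7·10) = (20, 76)
Ratio at component: 76 / 10 = 7.6000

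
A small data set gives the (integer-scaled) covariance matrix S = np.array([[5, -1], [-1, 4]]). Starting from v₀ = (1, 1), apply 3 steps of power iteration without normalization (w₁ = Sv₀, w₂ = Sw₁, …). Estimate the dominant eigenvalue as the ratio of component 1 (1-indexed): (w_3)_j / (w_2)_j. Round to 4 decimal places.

λ ≈ 4.5294

w1 = Sv₀ = (5·1 + (-1)·1; (-1)·1 + 4·1) = (4, 3)
w2 = Sw1 = (5·4 + (-1)·3; (-1)·4 + 4·3) = (17, 8)
w3 = Sw2 = (77, 15)
Ratio at component: 77 / 17 = 4.5294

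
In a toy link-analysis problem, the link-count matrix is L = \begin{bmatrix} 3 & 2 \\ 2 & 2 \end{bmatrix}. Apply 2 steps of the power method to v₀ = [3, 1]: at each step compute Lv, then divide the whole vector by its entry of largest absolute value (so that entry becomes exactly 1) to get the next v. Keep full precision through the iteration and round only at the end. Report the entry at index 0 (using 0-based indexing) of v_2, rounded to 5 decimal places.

Lv0 = (11.000000, 8.000000); divide by 11.000000 → v1 = (1.000000, 0.727273)
Lv1 = (4.454545, 3.454545); divide by 4.454545 → v2 = (1.000000, 0.775510)
Requested entry of v2: 49/49 = 1.00000

1.00000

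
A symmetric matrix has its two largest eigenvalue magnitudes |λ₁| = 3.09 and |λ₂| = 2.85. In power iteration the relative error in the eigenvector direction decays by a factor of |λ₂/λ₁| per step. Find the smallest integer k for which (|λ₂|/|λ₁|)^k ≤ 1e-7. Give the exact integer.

200

|λ₂/λ₁| = 2.85/3.09 = 0.92233
Need k ≥ ln(1e-7) / ln(0.92233) = -16.1181 / -0.0809 ≈ 199.353
Smallest integer k satisfying the bound: 200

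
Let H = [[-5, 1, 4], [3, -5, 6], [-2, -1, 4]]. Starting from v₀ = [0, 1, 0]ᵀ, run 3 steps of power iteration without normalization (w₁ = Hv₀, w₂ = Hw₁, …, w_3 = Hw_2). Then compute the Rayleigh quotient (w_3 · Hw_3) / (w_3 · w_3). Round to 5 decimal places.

w1 = Hv₀ = ((-5)·0 + 1·1 + 4·0; 3·0 + (-5)·1 + 6·0; (-2)·0 + (-1)·1 + 4·0) = (1, -5, -1)
w2 = Hw1 = ((-5)·1 + 1·(-5) + 4·(-1); 3·1 + (-5)·(-5) + 6·(-1); (-2)·1 + (-1)·(-5) + 4·(-1)) = (-14, 22, -1)
w3 = Hw2 = (88, -158, 2)
Hw3 = (-590, 1066, -10)
w3·Hw3 = 88·(-590) + (-158)·1066 + 2·(-10) = -220368; w3·w3 = 88·88 + (-158)·(-158) + 2·2 = 32712
λ ≈ -220368/32712 = -6.73661

λ ≈ -6.73661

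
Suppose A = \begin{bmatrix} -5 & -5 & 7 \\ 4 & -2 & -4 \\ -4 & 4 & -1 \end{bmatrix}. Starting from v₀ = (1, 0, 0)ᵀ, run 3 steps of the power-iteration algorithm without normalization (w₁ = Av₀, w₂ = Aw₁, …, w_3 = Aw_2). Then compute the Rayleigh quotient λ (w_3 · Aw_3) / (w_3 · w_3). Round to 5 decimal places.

w1 = Av₀ = ((-5)·1 + (-5)·0 + 7·0; 4·1 + (-2)·0 + (-4)·0; (-4)·1 + 4·0 + (-1)·0) = (-5, 4, -4)
w2 = Aw1 = ((-5)·(-5) + (-5)·4 + 7·(-4); 4·(-5) + (-2)·4 + (-4)·(-4); (-4)·(-5) + 4·4 + (-1)·(-4)) = (-23, -12, 40)
w3 = Aw2 = (455, -228, 4)
Aw3 = (-1107, 2260, -2736)
w3·Aw3 = 455·(-1107) + (-228)·2260 + 4·(-2736) = -1029909; w3·w3 = 455·455 + (-228)·(-228) + 4·4 = 259025
λ ≈ -1029909/259025 = -3.97610

λ ≈ -3.97610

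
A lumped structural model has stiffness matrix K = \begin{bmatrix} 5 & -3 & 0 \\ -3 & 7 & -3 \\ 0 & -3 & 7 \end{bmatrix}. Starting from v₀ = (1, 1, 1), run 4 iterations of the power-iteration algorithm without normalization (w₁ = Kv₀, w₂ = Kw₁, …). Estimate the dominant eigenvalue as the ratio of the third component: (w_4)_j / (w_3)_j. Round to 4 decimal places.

w1 = Kv₀ = (5·1 + (-3)·1 + 0·1; (-3)·1 + 7·1 + (-3)·1; 0·1 + (-3)·1 + 7·1) = (2, 1, 4)
w2 = Kw1 = (5·2 + (-3)·1 + 0·4; (-3)·2 + 7·1 + (-3)·4; 0·2 + (-3)·1 + 7·4) = (7, -11, 25)
w3 = Kw2 = (68, -173, 208)
w4 = Kw3 = (859, -2039, 1975)
Ratio at component: 1975 / 208 = 9.4952

9.4952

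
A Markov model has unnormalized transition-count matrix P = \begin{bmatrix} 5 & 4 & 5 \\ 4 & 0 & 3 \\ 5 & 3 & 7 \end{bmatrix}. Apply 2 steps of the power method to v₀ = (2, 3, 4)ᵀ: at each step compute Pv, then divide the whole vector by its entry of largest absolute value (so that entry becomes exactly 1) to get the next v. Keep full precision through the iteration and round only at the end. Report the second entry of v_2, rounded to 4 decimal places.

0.5159

Pv0 = (42.00000, 20.00000, 47.00000); divide by 47.00000 → v1 = (0.89362, 0.42553, 1.00000)
Pv1 = (11.17021, 6.57447, 12.74468); divide by 12.74468 → v2 = (0.87646, 0.51586, 1.00000)
Requested entry of v2: 309/599 = 0.5159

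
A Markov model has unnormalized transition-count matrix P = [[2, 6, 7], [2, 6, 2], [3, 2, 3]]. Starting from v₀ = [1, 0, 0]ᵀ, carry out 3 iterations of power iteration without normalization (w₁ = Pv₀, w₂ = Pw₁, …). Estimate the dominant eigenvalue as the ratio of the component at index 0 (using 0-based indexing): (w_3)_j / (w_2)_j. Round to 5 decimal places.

w1 = Pv₀ = (2·1 + 6·0 + 7·0; 2·1 + 6·0 + 2·0; 3·1 + 2·0 + 3·0) = (2, 2, 3)
w2 = Pw1 = (2·2 + 6·2 + 7·3; 2·2 + 6·2 + 2·3; 3·2 + 2·2 + 3·3) = (37, 22, 19)
w3 = Pw2 = (339, 244, 212)
Ratio at component: 339 / 37 = 9.16216

9.16216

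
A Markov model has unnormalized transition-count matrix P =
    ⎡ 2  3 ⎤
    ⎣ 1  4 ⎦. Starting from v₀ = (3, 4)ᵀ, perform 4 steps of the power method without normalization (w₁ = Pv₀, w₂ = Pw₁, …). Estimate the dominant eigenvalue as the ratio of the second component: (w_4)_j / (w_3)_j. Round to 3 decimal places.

w1 = Pv₀ = (2·3 + 3·4; 1·3 + 4·4) = (18, 19)
w2 = Pw1 = (2·18 + 3·19; 1·18 + 4·19) = (93, 94)
w3 = Pw2 = (468, 469)
w4 = Pw3 = (2343, 2344)
Ratio at component: 2344 / 469 = 4.998

4.998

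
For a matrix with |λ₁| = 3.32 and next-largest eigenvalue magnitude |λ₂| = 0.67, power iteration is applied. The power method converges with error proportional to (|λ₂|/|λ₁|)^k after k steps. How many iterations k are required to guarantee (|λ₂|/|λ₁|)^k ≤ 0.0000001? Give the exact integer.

11

|λ₂/λ₁| = 0.67/3.32 = 0.20181
Need k ≥ ln(0.0000001) / ln(0.20181) = -16.1181 / -1.6004 ≈ 10.071
Smallest integer k satisfying the bound: 11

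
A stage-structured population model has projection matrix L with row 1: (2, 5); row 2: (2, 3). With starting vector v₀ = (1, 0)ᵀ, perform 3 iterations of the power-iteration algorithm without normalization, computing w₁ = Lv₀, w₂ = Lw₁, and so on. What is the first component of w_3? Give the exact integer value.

w1 = Lv₀ = (2, 2)
w2 = Lw1 = (14, 10)
w3 = Lw2 = (78, 58)
The requested component of w3 is 78.

78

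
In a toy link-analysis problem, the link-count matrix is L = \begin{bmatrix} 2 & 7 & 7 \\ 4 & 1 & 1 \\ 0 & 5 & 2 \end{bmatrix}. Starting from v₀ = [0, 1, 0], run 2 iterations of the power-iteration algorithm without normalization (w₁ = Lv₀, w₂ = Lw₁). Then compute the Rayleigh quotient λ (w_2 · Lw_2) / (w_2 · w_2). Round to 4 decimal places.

λ ≈ 8.3600

w1 = Lv₀ = (2·0 + 7·1 + 7·0; 4·0 + 1·1 + 1·0; 0·0 + 5·1 + 2·0) = (7, 1, 5)
w2 = Lw1 = (2·7 + 7·1 + 7·5; 4·7 + 1·1 + 1·5; 0·7 + 5·1 + 2·5) = (56, 34, 15)
Lw2 = (455, 273, 200)
w2·Lw2 = 56·455 + 34·273 + 15·200 = 37762; w2·w2 = 56·56 + 34·34 + 15·15 = 4517
λ ≈ 37762/4517 = 8.3600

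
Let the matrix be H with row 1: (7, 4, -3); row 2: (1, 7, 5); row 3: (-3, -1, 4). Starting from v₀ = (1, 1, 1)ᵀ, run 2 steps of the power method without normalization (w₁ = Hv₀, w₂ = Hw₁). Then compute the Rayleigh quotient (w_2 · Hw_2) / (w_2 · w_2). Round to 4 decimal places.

w1 = Hv₀ = (7·1 + 4·1 + (-3)·1; 1·1 + 7·1 + 5·1; (-3)·1 + (-1)·1 + 4·1) = (8, 13, 0)
w2 = Hw1 = (7·8 + 4·13 + (-3)·0; 1·8 + 7·13 + 5·0; (-3)·8 + (-1)·13 + 4·0) = (108, 99, -37)
Hw2 = (1263, 616, -571)
w2·Hw2 = 108·1263 + 99·616 + (-37)·(-571) = 218515; w2·w2 = 108·108 + 99·99 + (-37)·(-37) = 22834
λ ≈ 218515/22834 = 9.5697

λ ≈ 9.5697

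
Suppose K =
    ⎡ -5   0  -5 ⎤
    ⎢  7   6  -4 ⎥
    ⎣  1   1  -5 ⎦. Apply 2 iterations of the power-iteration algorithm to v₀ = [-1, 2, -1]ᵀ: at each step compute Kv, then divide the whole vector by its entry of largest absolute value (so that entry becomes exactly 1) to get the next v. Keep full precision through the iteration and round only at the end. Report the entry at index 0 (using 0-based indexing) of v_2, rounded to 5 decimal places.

Kv0 = (10.000000, 9.000000, 6.000000); divide by 10.000000 → v1 = (1.000000, 0.900000, 0.600000)
Kv1 = (-8.000000, 10.000000, -1.100000); divide by 10.000000 → v2 = (-0.800000, 1.000000, -0.110000)
Requested entry of v2: -80/100 = -0.80000

-0.80000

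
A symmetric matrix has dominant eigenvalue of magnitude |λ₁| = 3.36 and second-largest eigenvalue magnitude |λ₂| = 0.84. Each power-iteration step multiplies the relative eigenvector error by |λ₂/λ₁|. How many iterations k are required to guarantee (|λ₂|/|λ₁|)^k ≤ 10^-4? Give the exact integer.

7

|λ₂/λ₁| = 0.84/3.36 = 0.25000
Need k ≥ ln(10^-4) / ln(0.25000) = -9.2103 / -1.3863 ≈ 6.644
Smallest integer k satisfying the bound: 7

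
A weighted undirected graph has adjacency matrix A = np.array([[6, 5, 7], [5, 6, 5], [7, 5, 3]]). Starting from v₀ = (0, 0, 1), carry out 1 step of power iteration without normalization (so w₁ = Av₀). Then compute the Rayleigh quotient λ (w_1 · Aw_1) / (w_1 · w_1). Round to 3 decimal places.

w1 = Av₀ = (6·0 + 5·0 + 7·1; 5·0 + 6·0 + 5·1; 7·0 + 5·0 + 3·1) = (7, 5, 3)
Aw1 = (88, 80, 83)
w1·Aw1 = 7·88 + 5·80 + 3·83 = 1265; w1·w1 = 7·7 + 5·5 + 3·3 = 83
λ ≈ 1265/83 = 15.241

15.241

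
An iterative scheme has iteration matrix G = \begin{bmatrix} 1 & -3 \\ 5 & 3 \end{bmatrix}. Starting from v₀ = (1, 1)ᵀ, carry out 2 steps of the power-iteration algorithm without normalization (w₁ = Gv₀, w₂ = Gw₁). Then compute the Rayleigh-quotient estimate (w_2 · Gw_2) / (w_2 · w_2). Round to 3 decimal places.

0.615

w1 = Gv₀ = (-2, 8)
w2 = Gw1 = (-26, 14)
Gw2 = (-68, -88)
w2·Gw2 = (-26)·(-68) + 14·(-88) = 536; w2·w2 = (-26)·(-26) + 14·14 = 872
λ ≈ 536/872 = 0.615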